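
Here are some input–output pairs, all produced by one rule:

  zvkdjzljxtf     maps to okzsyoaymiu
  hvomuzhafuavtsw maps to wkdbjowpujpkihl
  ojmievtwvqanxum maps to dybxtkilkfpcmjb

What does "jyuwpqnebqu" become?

ynjlefctqfj

What's happening: shift every letter 11 places backward in the alphabet (wrapping around).
So "jyuwpqnebqu" becomes "ynjlefctqfj".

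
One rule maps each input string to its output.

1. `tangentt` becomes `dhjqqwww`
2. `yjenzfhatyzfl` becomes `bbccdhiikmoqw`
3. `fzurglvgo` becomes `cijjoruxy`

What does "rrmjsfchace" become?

dffhikmpuuv

The pattern: shift every letter 3 places forward in the alphabet (wrapping around), then sort the characters into alphabetical order.
On "rrmjsfchace": the first step gives "uupmvifkdfh", and the second then gives "dffhikmpuuv".
(Check on "yjenzfhatyzfl": → "bmhqcikdwbcio" → "bbccdhiikmoqw" ✓)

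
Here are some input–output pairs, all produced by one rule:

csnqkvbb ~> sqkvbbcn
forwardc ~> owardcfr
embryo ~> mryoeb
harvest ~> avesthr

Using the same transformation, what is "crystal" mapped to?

What's happening: move the first 2 characters to the end (rotate left by 2), then swap the first and last characters.
Starting from "crystal": after the first operation, "ystalcr"; after the second, "rstalcy".

rstalcy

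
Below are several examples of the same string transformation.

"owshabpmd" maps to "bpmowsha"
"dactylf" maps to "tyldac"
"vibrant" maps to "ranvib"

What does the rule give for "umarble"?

rbluma

What's happening: delete the last character, then move the last 3 characters to the front (rotate right by 3).
"umarble" → "umarbl" → "rbluma".
(Check on "vibrant": → "vibran" → "ranvib" ✓)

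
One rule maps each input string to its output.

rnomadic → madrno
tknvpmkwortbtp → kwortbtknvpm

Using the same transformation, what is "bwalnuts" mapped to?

In each case the input is transformed by: delete the last 2 characters, then swap the front and back halves of the string.
So "bwalnuts" becomes "lnubwa".

lnubwa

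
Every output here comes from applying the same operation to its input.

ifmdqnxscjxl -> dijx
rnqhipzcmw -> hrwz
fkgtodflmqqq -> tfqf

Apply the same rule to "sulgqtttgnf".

gsnt

The transformation: keep one character in every 3, starting at position 1 (positions 1st, 4th, 7th, ...), then swap each adjacent pair of characters (1↔2, 3↔4, ...).
"sulgqtttgnf" → "sgtn" → "gsnt".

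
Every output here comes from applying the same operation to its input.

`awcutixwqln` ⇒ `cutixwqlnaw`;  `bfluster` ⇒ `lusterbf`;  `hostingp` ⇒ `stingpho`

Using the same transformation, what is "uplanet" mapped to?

lanetup

Each output is the input with this applied: move the first 2 characters to the end (rotate left by 2).
For "uplanet" the result is "lanetup".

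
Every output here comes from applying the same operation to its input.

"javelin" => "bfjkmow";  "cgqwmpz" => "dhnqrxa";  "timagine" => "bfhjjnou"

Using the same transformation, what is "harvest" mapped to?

bfistuw

Looking at the pairs, the operation is to sort the characters into alphabetical order, then shift every letter 1 place forward in the alphabet (wrapping around).
For "harvest", step one produces "aehrstv"; step two turns that into "bfistuw".
(Check on "cgqwmpz": → "cgmpqwz" → "dhnqrxa" ✓)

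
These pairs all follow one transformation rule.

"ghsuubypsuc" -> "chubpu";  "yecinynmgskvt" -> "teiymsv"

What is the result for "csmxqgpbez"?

Each output is the input with this applied: move the last character to the front, then keep every other character starting from the first (positions 1st, 3rd, 5th, ...).
For "csmxqgpbez", step one produces "zcsmxqgpbe"; step two turns that into "zsxgb".

zsxgb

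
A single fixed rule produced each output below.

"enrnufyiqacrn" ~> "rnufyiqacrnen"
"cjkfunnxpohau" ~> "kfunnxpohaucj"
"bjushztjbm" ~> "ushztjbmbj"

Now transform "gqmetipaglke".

What's happening: move the first 2 characters to the end (rotate left by 2).
On "gqmetipaglke" that produces "metipaglkegq".

metipaglkegq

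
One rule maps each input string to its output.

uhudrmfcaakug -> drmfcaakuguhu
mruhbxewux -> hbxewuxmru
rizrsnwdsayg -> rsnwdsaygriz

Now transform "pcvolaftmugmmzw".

In each case the input is transformed by: move the first 3 characters to the end (rotate left by 3).
Doing the same to "pcvolaftmugmmzw": "olaftmugmmzwpcv".

olaftmugmmzwpcv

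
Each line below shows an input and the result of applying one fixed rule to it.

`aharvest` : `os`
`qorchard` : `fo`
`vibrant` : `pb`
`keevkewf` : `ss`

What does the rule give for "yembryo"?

The rule is to shift every letter 12 places backward in the alphabet (wrapping around), then keep one character in every 3, starting at position 3 (positions 3rd, 6th, 9th, ...).
"yembryo" → "msapfmc" → "am".

am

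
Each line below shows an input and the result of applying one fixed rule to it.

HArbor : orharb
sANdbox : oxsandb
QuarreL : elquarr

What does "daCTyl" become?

yldact

The rule is to move the last 2 characters to the front (rotate right by 2), then convert every letter to lowercase.
Applying that to "daCTyl" gives "yldact".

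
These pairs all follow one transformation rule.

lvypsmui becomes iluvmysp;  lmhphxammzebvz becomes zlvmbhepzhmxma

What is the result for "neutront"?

tnneourt

In each case the input is transformed by: reverse the string, then take characters alternately from the front and the back (1st, last, 2nd, 2nd-last, ...).
For "neutront", step one produces "tnortuen"; step two turns that into "tnneourt".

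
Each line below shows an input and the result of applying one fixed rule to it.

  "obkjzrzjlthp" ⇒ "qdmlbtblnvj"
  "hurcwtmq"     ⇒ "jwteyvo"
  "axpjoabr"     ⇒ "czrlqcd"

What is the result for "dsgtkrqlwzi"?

fuivmtsnyb

The pattern: shift every letter 2 places forward in the alphabet (wrapping around), then delete the last character.
On "dsgtkrqlwzi": the first step gives "fuivmtsnybk", and the second then gives "fuivmtsnyb".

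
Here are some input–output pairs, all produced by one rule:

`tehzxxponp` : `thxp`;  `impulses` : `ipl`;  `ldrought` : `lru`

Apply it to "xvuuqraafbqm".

Looking at the pairs, the operation is to delete the last 3 characters, then keep every other character starting from the first (positions 1st, 3rd, 5th, ...).
Applying that to "xvuuqraafbqm" gives "xuqaf".

xuqaf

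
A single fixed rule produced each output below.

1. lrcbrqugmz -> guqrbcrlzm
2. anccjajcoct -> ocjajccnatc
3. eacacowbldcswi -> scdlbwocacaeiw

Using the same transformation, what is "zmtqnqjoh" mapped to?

jqnqtmzho

Rule — reverse the string, then move the first 2 characters to the end (rotate left by 2).
Starting from "zmtqnqjoh": after the first operation, "hojqnqtmz"; after the second, "jqnqtmzho".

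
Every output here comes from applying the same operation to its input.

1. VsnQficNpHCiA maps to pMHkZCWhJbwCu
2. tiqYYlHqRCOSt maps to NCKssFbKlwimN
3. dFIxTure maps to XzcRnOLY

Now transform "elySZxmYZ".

YFSmtRGst

Looking at the pairs, the operation is to flip the case of every letter, then shift every letter 6 places backward in the alphabet (wrapping around).
For "elySZxmYZ", step one produces "ELYszXMyz"; step two turns that into "YFSmtRGst".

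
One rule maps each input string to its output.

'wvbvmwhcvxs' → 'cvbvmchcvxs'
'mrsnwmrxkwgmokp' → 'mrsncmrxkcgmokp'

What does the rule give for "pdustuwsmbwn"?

pdustucsmbcn

Looking at the pairs, the operation is to replace every "w" with "c".
Doing the same to "pdustuwsmbwn": "pdustucsmbcn".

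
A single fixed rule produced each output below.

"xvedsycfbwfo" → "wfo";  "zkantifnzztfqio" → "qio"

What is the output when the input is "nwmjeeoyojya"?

Looking at the pairs, the operation is to keep only the last 3 characters.
Applying that to "nwmjeeoyojya" gives "jya".

jya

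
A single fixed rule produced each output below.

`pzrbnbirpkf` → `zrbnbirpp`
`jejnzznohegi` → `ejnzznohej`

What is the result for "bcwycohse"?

cwycohb

The transformation: delete the last 2 characters, then move the first character to the end.
Working it through for "bcwycohse": intermediate "bcwycoh", final "cwycohb".
(Check on "jejnzznohegi": → "jejnzznohe" → "ejnzznohej" ✓)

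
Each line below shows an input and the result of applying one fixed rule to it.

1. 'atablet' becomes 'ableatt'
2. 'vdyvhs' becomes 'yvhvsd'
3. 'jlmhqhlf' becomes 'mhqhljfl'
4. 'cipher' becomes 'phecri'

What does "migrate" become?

gratmei

The transformation: swap the first and last characters, then move the first 2 characters to the end (rotate left by 2).
Starting from "migrate": after the first operation, "eigratm"; after the second, "gratmei".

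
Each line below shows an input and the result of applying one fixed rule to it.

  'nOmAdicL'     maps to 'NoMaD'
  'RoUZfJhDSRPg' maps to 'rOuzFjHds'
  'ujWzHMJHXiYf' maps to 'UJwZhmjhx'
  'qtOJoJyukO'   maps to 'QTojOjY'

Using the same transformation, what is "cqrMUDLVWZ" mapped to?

In each case the input is transformed by: flip the case of every letter, then delete the last 3 characters.
"cqrMUDLVWZ" → "CQRmudl".

CQRmudl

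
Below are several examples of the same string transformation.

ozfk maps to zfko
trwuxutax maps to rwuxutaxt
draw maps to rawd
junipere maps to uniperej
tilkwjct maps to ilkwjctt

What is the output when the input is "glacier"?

lacierg

The transformation: move the first character to the end.
"glacier" → "lacierg".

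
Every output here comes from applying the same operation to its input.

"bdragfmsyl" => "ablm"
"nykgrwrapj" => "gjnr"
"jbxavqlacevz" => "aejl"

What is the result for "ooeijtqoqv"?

The transformation: keep one character in every 3, starting at position 1 (positions 1st, 4th, 7th, ...), then sort the characters into alphabetical order.
For "ooeijtqoqv", step one produces "oiqv"; step two turns that into "ioqv".
(Check on "nykgrwrapj": → "ngrj" → "gjnr" ✓)

ioqv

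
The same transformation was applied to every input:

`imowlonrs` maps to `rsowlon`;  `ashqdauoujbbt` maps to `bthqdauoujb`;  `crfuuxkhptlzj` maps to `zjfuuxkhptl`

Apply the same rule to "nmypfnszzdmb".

In each case the input is transformed by: delete the first 2 characters, then move the last 2 characters to the front (rotate right by 2).
Applying both steps to "nmypfnszzdmb": "ypfnszzdmb", then "mbypfnszzd".

mbypfnszzd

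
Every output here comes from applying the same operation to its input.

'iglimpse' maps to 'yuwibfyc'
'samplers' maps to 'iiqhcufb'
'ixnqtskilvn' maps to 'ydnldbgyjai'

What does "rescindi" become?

In each case the input is transformed by: shift every letter 10 places backward in the alphabet (wrapping around), then take characters alternately from the front and the back (1st, last, 2nd, 2nd-last, ...).
Working it through for "rescindi": intermediate "huisydty", final "hyutidsy".

hyutidsy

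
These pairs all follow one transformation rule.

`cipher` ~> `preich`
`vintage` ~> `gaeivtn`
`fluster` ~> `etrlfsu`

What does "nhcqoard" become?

What's happening: swap each adjacent pair of characters (1↔2, 3↔4, ...), then move the last 3 characters to the front (rotate right by 3).
Doing the same to "nhcqoard": "odrhnqca".

odrhnqca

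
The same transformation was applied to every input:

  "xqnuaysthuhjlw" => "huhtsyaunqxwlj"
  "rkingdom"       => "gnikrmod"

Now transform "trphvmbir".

In each case the input is transformed by: move the last 3 characters to the front (rotate right by 3), then reverse the string.
Applying both steps to "trphvmbir": "birtrphvm", then "mvhprtrib".

mvhprtrib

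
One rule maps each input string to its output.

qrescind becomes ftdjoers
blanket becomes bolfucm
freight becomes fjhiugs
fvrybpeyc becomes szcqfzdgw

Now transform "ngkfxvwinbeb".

lgywxjocfcoh

What's happening: move the first 2 characters to the end (rotate left by 2), then shift every letter 1 place forward in the alphabet (wrapping around).
Working it through for "ngkfxvwinbeb": intermediate "kfxvwinbebng", final "lgywxjocfcoh".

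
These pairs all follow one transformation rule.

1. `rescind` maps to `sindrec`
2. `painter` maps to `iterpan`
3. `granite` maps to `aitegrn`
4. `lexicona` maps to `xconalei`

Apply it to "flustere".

uterefls

The transformation: move the first 3 characters to the end (rotate left by 3), then swap the first and last characters.
Working it through for "flustere": intermediate "stereflu", final "uterefls".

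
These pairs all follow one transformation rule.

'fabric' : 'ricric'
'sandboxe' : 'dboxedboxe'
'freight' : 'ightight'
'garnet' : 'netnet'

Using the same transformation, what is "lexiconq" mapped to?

The transformation: delete the first 3 characters, then write the whole string twice.
Starting from "lexiconq": after the first operation, "iconq"; after the second, "iconqiconq".

iconqiconq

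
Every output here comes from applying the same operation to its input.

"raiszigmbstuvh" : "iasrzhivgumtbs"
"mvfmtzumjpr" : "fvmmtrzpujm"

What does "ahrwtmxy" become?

The transformation: move the first 2 characters to the end (rotate left by 2), then take characters alternately from the front and the back (1st, last, 2nd, 2nd-last, ...).
For "ahrwtmxy", step one produces "rwtmxyah"; step two turns that into "rhwatymx".

rhwatymx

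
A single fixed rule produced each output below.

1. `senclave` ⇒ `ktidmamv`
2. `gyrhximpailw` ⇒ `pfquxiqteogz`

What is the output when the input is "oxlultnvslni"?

ctbvdatvqwft

In each case the input is transformed by: shift every letter 8 places forward in the alphabet (wrapping around), then move the first 3 characters to the end (rotate left by 3).
For "oxlultnvslni", step one produces "wftctbvdatvq"; step two turns that into "ctbvdatvqwft".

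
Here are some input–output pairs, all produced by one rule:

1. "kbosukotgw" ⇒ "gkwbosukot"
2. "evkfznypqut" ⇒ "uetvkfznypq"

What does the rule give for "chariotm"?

In each case the input is transformed by: swap the first and last characters, then move the last 2 characters to the front (rotate right by 2).
So "chariotm" becomes "tcmhario".

tcmhario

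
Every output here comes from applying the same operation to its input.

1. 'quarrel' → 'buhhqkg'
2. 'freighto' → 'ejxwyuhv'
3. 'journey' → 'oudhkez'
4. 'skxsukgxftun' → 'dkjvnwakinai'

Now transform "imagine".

The pattern: reverse the string, then shift every letter 10 places backward in the alphabet (wrapping around).
Applying both steps to "imagine": "enigami", then "udywqcy".

udywqcy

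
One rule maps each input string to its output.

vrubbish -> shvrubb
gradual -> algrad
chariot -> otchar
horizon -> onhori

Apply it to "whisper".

Looking at the pairs, the operation is to move the last 2 characters to the front (rotate right by 2), then delete the last character.
"whisper" → "erwhis".

erwhis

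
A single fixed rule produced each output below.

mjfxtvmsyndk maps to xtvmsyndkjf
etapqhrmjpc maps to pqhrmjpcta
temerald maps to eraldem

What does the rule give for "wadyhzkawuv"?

yhzkawuvad

The transformation: delete the first character, then move the first 2 characters to the end (rotate left by 2).
On "wadyhzkawuv": the first step gives "adyhzkawuv", and the second then gives "yhzkawuvad".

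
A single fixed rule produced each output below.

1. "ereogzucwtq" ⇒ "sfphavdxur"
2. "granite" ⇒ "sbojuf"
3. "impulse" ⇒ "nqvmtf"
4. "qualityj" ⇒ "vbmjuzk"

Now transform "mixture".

jyuvsf

The transformation: shift every letter 1 place forward in the alphabet (wrapping around), then delete the first character.
On "mixture": the first step gives "njyuvsf", and the second then gives "jyuvsf".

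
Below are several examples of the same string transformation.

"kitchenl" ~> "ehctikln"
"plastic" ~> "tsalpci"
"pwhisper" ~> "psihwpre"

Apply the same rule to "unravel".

The transformation: move the last 2 characters to the front (rotate right by 2), then reverse the string.
Applying that to "unravel" gives "varnule".

varnule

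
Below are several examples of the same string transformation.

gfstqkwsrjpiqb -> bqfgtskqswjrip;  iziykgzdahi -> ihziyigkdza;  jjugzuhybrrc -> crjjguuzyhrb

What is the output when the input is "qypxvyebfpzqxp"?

Each output is the input with this applied: move the last 2 characters to the front (rotate right by 2), then swap each adjacent pair of characters (1↔2, 3↔4, ...).
On "qypxvyebfpzqxp": the first step gives "xpqypxvyebfpzq", and the second then gives "pxyqxpyvbepfqz".

pxyqxpyvbepfqz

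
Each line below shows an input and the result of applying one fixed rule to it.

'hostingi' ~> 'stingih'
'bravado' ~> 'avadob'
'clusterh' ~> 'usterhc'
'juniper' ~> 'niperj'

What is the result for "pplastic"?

lasticp

Looking at the pairs, the operation is to move the first 2 characters to the end (rotate left by 2), then delete the last character.
On "pplastic": the first step gives "lasticpp", and the second then gives "lasticp".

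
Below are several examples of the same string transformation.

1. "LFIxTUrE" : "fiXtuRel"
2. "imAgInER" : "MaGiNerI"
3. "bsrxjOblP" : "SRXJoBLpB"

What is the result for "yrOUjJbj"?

The transformation: move the first character to the end, then flip the case of every letter.
"yrOUjJbj" → "rOUjJbjy" → "RouJjBJY".

RouJjBJY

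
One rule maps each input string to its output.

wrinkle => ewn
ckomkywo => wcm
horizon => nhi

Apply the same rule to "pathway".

Looking at the pairs, the operation is to keep one character in every 3, starting at position 1 (positions 1st, 4th, 7th, ...), then move the last character to the front.
"pathway" → "phy" → "yph".

yph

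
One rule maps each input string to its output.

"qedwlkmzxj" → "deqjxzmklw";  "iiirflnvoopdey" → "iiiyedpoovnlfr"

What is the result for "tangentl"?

What's happening: reverse the string, then move the last 3 characters to the front (rotate right by 3).
"tangentl" → "ltnegnat" → "natltneg".

natltneg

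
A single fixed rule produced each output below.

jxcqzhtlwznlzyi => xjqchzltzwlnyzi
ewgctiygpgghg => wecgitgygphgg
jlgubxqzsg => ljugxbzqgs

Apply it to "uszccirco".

The pattern: swap each adjacent pair of characters (1↔2, 3↔4, ...).
Doing the same to "uszccirco": "sucziccro".

sucziccro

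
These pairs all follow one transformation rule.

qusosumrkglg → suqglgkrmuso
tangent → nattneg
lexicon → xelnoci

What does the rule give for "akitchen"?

ikanehct

Looking at the pairs, the operation is to reverse the string, then move the last 3 characters to the front (rotate right by 3).
"akitchen" → "nehctika" → "ikanehct".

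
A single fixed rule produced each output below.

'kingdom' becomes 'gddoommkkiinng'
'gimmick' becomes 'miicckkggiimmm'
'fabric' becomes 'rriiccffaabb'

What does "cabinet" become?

inneettccaabbi

The rule is to double every character, then swap the front and back halves of the string.
Doing the same to "cabinet": "inneettccaabbi".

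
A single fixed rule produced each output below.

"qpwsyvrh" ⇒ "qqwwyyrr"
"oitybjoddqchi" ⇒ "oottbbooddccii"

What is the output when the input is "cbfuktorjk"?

ccffkkoojj

In each case the input is transformed by: keep every other character starting from the first (positions 1st, 3rd, 5th, ...), then double every character.
Applying both steps to "cbfuktorjk": "cfkoj", then "ccffkkoojj".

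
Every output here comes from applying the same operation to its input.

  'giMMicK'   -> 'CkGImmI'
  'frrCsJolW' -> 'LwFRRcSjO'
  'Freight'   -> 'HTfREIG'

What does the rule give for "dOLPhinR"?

NrDolpHI

What's happening: move the last 2 characters to the front (rotate right by 2), then flip the case of every letter.
Working it through for "dOLPhinR": intermediate "nRdOLPhi", final "NrDolpHI".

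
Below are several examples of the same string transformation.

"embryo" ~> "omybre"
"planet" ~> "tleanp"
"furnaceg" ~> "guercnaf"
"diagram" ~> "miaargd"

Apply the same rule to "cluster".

rleutsc

The transformation: take characters alternately from the front and the back (1st, last, 2nd, 2nd-last, ...), then move the first character to the end.
Starting from "cluster": after the first operation, "crleuts"; after the second, "rleutsc".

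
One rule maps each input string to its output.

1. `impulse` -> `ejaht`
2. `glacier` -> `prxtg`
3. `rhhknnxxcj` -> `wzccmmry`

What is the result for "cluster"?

What's happening: shift every letter 11 places backward in the alphabet (wrapping around), then delete the first 2 characters.
Starting from "cluster": after the first operation, "rajhitg"; after the second, "jhitg".

jhitg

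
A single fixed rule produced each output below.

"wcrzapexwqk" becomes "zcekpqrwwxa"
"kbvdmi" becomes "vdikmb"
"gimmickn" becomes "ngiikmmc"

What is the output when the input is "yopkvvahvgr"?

yghkoprvvva

Each output is the input with this applied: sort the characters into alphabetical order, then swap the first and last characters.
For "yopkvvahvgr", step one produces "aghkoprvvvy"; step two turns that into "yghkoprvvva".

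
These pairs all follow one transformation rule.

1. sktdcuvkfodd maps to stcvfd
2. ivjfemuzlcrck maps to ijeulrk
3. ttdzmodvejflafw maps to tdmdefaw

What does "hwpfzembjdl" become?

In each case the input is transformed by: keep every other character starting from the first (positions 1st, 3rd, 5th, ...).
On "hwpfzembjdl" that produces "hpzmjl".

hpzmjl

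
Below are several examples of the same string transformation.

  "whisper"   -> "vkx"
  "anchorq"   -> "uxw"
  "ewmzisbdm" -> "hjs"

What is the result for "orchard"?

gxj

The rule is to shift every letter 6 places forward in the alphabet (wrapping around), then keep only the last 3 characters.
On "orchard": the first step gives "uxingxj", and the second then gives "gxj".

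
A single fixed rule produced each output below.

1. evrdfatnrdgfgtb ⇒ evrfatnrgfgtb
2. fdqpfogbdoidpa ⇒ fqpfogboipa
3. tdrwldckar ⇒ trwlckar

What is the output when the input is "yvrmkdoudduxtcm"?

In each case the input is transformed by: remove every "d".
For "yvrmkdoudduxtcm" the result is "yvrmkouuxtcm".

yvrmkouuxtcm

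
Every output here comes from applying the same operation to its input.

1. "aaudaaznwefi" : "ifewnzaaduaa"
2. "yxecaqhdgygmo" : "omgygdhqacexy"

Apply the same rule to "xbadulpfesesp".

The transformation: reverse the string.
So "xbadulpfesesp" becomes "psesefpludabx".

psesefpludabx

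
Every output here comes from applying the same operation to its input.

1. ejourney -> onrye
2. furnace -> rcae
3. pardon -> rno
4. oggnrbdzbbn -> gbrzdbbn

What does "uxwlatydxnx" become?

In each case the input is transformed by: swap each adjacent pair of characters (1↔2, 3↔4, ...), then delete the first 3 characters.
On "uxwlatydxnx": the first step gives "xulwtadynxx", and the second then gives "wtadynxx".

wtadynxx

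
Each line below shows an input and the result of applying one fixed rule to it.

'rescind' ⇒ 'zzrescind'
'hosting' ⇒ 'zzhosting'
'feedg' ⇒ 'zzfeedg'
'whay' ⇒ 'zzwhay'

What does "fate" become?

zzfate

Rule — prepend "zz".
For "fate" the result is "zzfate".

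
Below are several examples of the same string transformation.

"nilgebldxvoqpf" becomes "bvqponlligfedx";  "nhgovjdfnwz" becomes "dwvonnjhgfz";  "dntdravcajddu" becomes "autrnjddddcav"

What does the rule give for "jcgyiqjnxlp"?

cxqpnljjigy

The pattern: sort the characters into reverse alphabetical order, then swap the first and last characters.
Starting from "jcgyiqjnxlp": after the first operation, "yxqpnljjigc"; after the second, "cxqpnljjigy".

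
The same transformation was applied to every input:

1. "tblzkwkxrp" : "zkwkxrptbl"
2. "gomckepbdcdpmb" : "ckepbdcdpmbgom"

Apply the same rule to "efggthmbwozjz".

gthmbwozjzefg

Looking at the pairs, the operation is to move the first 3 characters to the end (rotate left by 3).
Doing the same to "efggthmbwozjz": "gthmbwozjzefg".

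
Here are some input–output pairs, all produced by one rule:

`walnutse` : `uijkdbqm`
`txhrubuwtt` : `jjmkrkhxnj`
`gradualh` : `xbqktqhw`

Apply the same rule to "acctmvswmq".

The pattern: shift every letter 10 places backward in the alphabet (wrapping around), then reverse the string.
For "acctmvswmq", step one produces "qssjclimcg"; step two turns that into "gcmilcjssq".

gcmilcjssq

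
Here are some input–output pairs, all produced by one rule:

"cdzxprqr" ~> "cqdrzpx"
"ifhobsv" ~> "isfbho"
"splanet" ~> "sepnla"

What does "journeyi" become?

jyoeunr

In each case the input is transformed by: delete the last character, then take characters alternately from the front and the back (1st, last, 2nd, 2nd-last, ...).
Applying both steps to "journeyi": "journey", then "jyoeunr".
(Check on "ifhobsv": → "ifhobs" → "isfbho" ✓)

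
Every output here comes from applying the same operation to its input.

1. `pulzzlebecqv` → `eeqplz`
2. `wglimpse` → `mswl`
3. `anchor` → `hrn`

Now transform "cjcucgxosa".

goaju

Rule — swap the front and back halves of the string, then keep every other character starting from the first (positions 1st, 3rd, 5th, ...).
Doing the same to "cjcucgxosa": "goaju".
(Check on "anchor": → "horanc" → "hrn" ✓)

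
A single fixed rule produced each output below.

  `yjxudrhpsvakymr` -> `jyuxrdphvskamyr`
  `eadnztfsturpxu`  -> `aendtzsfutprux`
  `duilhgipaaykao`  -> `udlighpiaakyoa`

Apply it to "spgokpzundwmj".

Each output is the input with this applied: swap each adjacent pair of characters (1↔2, 3↔4, ...).
Applying that to "spgokpzundwmj" gives "psogpkuzdnmwj".

psogpkuzdnmwj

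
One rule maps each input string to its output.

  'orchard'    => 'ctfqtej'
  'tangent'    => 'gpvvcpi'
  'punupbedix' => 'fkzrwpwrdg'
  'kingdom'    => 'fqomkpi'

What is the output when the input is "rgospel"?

rgntiqu

What's happening: move the last 3 characters to the front (rotate right by 3), then shift every letter 2 places forward in the alphabet (wrapping around).
"rgospel" → "pelrgos" → "rgntiqu".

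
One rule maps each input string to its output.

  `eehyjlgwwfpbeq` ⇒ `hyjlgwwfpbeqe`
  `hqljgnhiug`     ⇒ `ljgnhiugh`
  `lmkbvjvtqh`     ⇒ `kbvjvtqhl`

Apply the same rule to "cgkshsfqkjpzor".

kshsfqkjpzorc

The pattern: move the first 2 characters to the end (rotate left by 2), then delete the last character.
On "cgkshsfqkjpzor": the first step gives "kshsfqkjpzorcg", and the second then gives "kshsfqkjpzorc".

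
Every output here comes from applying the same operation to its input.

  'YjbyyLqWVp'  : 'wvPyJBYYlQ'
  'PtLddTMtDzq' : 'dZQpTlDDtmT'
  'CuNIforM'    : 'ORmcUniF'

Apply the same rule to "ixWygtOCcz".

cCZIXwYGTo

Each output is the input with this applied: move the last 3 characters to the front (rotate right by 3), then flip the case of every letter.
Starting from "ixWygtOCcz": after the first operation, "CczixWygtO"; after the second, "cCZIXwYGTo".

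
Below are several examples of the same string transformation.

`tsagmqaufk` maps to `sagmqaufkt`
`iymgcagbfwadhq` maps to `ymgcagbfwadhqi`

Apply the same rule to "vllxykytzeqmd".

What's happening: move the first character to the end.
Applying that to "vllxykytzeqmd" gives "llxykytzeqmdv".

llxykytzeqmdv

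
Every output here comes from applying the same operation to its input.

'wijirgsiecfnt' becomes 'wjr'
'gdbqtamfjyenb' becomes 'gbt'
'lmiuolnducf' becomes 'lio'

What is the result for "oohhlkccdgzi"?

In each case the input is transformed by: keep every other character starting from the first (positions 1st, 3rd, 5th, ...), then keep only the first 3 characters.
For "oohhlkccdgzi" the result is "ohl".

ohl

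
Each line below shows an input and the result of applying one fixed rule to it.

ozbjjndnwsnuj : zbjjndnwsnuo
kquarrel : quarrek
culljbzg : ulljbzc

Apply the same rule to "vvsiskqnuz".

In each case the input is transformed by: delete the last character, then move the first character to the end.
Starting from "vvsiskqnuz": after the first operation, "vvsiskqnu"; after the second, "vsiskqnuv".

vsiskqnuv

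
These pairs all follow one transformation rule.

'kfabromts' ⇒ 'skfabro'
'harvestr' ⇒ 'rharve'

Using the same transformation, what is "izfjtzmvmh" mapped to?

hizfjtzm

The transformation: move the last 3 characters to the front (rotate right by 3), then delete the first 2 characters.
On "izfjtzmvmh" that produces "hizfjtzm".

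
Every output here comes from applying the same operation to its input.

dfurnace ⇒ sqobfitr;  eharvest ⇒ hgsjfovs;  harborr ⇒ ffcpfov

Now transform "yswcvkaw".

koyjqkgm

What's happening: shift every letter 12 places backward in the alphabet (wrapping around), then reverse the string.
On "yswcvkaw": the first step gives "mgkqjyok", and the second then gives "koyjqkgm".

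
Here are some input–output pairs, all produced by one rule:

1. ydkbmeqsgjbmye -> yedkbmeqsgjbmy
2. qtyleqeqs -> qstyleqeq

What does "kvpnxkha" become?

The pattern: swap the first and last characters, then move the last character to the front.
Applying both steps to "kvpnxkha": "avpnxkhk", then "kavpnxkh".
(Check on "qtyleqeqs": → "styleqeqq" → "qstyleqeq" ✓)

kavpnxkh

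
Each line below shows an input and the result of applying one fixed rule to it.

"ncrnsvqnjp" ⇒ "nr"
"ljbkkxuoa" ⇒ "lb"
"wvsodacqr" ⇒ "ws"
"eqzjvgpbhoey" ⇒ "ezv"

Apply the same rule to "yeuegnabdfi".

yug

The rule is to keep every other character starting from the first (positions 1st, 3rd, 5th, ...), then delete the last 3 characters.
"yeuegnabdfi" → "yugadi" → "yug".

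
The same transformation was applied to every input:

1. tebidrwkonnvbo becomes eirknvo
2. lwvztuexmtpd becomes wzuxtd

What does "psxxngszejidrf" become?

sxgzjdf

Each output is the input with this applied: keep every other character starting from the second (positions 2nd, 4th, 6th, ...).
"psxxngszejidrf" → "sxgzjdf".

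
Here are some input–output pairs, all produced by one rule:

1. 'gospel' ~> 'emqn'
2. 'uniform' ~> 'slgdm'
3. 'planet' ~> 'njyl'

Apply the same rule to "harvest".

The transformation: shift every letter 2 places backward in the alphabet (wrapping around), then delete the last 2 characters.
For "harvest", step one produces "fyptcqr"; step two turns that into "fyptc".

fyptc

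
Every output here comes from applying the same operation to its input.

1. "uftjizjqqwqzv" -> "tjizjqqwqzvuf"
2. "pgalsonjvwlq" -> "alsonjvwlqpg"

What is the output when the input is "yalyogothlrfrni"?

The pattern: move the first 2 characters to the end (rotate left by 2).
So "yalyogothlrfrni" becomes "lyogothlrfrniya".

lyogothlrfrniya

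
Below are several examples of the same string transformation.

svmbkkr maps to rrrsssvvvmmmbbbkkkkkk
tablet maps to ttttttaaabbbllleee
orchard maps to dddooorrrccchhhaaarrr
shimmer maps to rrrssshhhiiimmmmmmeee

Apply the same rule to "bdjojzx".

xxxbbbdddjjjooojjjzzz

The pattern: repeat every character 3 times, then move the last 3 characters to the front (rotate right by 3).
"bdjojzx" → "bbbdddjjjooojjjzzzxxx" → "xxxbbbdddjjjooojjjzzz".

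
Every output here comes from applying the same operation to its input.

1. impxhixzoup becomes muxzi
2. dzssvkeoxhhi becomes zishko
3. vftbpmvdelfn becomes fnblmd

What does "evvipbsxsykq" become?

vqiybx

The transformation: keep every other character starting from the second (positions 2nd, 4th, 6th, ...), then take characters alternately from the front and the back (1st, last, 2nd, 2nd-last, ...).
Working it through for "evvipbsxsykq": intermediate "vibxyq", final "vqiybx".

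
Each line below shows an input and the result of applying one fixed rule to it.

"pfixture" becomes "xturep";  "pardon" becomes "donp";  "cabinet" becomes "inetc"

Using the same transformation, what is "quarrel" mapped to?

rrelq

The rule is to move the first 3 characters to the end (rotate left by 3), then delete the last 2 characters.
Applying both steps to "quarrel": "rrelqua", then "rrelq".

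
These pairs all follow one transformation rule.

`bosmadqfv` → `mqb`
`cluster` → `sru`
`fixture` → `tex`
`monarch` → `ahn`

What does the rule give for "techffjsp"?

hjt

Each output is the input with this applied: move the first 3 characters to the end (rotate left by 3), then keep one character in every 3, starting at position 1 (positions 1st, 4th, 7th, ...).
Starting from "techffjsp": after the first operation, "hffjsptec"; after the second, "hjt".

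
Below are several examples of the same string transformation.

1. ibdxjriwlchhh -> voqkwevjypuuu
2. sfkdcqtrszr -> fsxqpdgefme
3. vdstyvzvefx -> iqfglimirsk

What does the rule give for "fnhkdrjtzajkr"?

The rule is to shift every letter 13 places forward in the alphabet (wrapping around) — i.e. ROT13.
"fnhkdrjtzajkr" → "sauxqewgmnwxe".

sauxqewgmnwxe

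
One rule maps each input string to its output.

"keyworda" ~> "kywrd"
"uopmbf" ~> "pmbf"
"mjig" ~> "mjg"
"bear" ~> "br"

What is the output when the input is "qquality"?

The rule is to remove every vowel.
So "qquality" becomes "qqlty".

qqlty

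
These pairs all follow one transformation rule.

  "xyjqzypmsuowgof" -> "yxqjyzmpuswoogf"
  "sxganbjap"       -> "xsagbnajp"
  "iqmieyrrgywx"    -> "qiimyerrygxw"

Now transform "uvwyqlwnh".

vuywlqnwh

Each output is the input with this applied: swap each adjacent pair of characters (1↔2, 3↔4, ...).
"uvwyqlwnh" → "vuywlqnwh".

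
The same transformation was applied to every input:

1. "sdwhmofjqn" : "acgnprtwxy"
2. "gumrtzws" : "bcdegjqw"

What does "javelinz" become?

fjkostvx

The transformation: shift every letter 10 places forward in the alphabet (wrapping around), then sort the characters into alphabetical order.
For "javelinz", step one produces "tkfovsxj"; step two turns that into "fjkostvx".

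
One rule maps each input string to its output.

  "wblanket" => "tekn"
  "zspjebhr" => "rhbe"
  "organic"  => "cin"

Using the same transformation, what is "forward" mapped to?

dra

The rule is to take characters alternately from the front and the back (1st, last, 2nd, 2nd-last, ...), then keep every other character starting from the second (positions 2nd, 4th, 6th, ...).
For "forward", step one produces "fdorraw"; step two turns that into "dra".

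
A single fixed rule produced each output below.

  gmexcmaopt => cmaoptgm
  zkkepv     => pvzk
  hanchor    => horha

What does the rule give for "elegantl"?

antlel

The rule is to move the first 2 characters to the end (rotate left by 2), then delete the first 2 characters.
On "elegantl": the first step gives "egantlel", and the second then gives "antlel".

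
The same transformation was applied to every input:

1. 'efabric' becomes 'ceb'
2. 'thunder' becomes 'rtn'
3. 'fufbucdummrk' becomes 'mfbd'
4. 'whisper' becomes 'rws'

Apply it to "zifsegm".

mzs

In each case the input is transformed by: keep one character in every 3, starting at position 1 (positions 1st, 4th, 7th, ...), then move the last character to the front.
On "zifsegm": the first step gives "zsm", and the second then gives "mzs".
(Check on "efabric": → "ebc" → "ceb" ✓)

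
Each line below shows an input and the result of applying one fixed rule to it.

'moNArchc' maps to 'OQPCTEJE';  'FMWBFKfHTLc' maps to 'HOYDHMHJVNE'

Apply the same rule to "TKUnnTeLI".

VMWPPVGNK

Rule — shift every letter 2 places forward in the alphabet (wrapping around), then convert every letter to uppercase.
"TKUnnTeLI" → "VMWPPVGNK".
(Check on "FMWBFKfHTLc": → "HOYDHMhJVNe" → "HOYDHMHJVNE" ✓)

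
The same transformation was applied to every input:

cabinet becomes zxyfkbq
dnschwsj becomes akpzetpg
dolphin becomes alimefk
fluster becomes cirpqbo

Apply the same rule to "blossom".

In each case the input is transformed by: shift every letter 3 places backward in the alphabet (wrapping around).
So "blossom" becomes "yilpplj".

yilpplj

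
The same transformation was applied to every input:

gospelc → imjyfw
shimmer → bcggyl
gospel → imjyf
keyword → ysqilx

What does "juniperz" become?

ohcjylt

The rule is to delete the first character, then shift every letter 6 places backward in the alphabet (wrapping around).
For "juniperz", step one produces "uniperz"; step two turns that into "ohcjylt".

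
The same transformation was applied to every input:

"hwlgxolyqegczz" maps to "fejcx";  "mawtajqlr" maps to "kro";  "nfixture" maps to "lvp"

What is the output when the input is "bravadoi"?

Rule — keep one character in every 3, starting at position 1 (positions 1st, 4th, 7th, ...), then shift every letter 2 places backward in the alphabet (wrapping around).
Working it through for "bravadoi": intermediate "bvo", final "ztm".

ztm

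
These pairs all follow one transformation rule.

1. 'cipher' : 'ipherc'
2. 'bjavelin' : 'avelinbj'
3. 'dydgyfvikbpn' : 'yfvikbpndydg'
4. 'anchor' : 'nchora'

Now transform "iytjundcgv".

What's happening: swap the front and back halves of the string, then move the last 2 characters to the front (rotate right by 2).
On "iytjundcgv": the first step gives "ndcgviytju", and the second then gives "jundcgviyt".

jundcgviyt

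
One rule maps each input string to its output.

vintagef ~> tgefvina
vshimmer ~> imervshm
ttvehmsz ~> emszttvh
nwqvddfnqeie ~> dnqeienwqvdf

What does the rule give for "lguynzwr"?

yzwrlgun

The transformation: swap the front and back halves of the string, then swap the first and last characters.
On "lguynzwr": the first step gives "nzwrlguy", and the second then gives "yzwrlgun".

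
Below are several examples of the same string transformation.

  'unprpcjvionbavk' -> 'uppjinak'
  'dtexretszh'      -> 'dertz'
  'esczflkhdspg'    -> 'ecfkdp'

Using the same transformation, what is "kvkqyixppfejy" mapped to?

In each case the input is transformed by: keep every other character starting from the first (positions 1st, 3rd, 5th, ...).
"kvkqyixppfejy" → "kkyxpey".

kkyxpey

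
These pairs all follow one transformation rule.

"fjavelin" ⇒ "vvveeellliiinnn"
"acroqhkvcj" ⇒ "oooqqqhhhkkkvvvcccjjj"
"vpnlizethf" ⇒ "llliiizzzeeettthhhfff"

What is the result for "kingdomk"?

Each output is the input with this applied: delete the first 3 characters, then repeat every character 3 times.
For "kingdomk", step one produces "gdomk"; step two turns that into "gggdddooommmkkk".

gggdddooommmkkk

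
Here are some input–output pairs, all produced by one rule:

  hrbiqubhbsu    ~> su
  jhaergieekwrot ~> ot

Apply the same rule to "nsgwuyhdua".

Looking at the pairs, the operation is to keep only the last 2 characters.
Doing the same to "nsgwuyhdua": "ua".

ua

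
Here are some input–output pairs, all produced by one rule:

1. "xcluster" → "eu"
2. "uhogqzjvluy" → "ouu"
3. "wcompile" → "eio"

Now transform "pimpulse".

Each output is the input with this applied: sort the characters into alphabetical order, then keep only the vowels.
Starting from "pimpulse": after the first operation, "eilmppsu"; after the second, "eiu".

eiu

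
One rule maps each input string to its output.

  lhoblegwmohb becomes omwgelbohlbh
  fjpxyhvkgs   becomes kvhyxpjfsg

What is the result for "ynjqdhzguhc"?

In each case the input is transformed by: reverse the string, then move the first 2 characters to the end (rotate left by 2).
Doing the same to "ynjqdhzguhc": "ugzhdqjnych".

ugzhdqjnych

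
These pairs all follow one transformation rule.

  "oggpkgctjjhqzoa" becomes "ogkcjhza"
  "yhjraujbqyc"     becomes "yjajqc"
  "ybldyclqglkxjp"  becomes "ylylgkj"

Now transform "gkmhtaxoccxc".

The rule is to keep every other character starting from the first (positions 1st, 3rd, 5th, ...).
For "gkmhtaxoccxc" the result is "gmtxcx".

gmtxcx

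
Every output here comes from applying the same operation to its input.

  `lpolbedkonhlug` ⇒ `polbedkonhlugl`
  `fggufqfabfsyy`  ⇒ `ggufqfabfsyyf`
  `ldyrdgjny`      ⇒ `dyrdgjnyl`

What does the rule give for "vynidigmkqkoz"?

Rule — move the first character to the end.
On "vynidigmkqkoz" that produces "ynidigmkqkozv".

ynidigmkqkozv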